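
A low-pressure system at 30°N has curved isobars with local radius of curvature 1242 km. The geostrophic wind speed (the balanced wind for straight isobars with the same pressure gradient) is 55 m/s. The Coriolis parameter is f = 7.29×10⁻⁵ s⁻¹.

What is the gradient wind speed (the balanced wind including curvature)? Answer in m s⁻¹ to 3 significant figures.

38.6 m s⁻¹

Around a low, centrifugal force acts outward with Coriolis, so pressure-gradient force balances both:
(1/ρ)|∂P/∂n| = fV + V²/R  →  V² + fR·V − fR·V_g = 0
With fR = 7.29×10⁻⁵ × 1242×10³ m = 90.5 m/s:
V = [−fR + √((fR)² + 4 fR V_g)]/2 = [−90.5 + √(90.5² + 4×90.5×55)]/2 = 38.6 m/s
Subgeostrophic (V < V_g = 55 m/s), as expected around a low.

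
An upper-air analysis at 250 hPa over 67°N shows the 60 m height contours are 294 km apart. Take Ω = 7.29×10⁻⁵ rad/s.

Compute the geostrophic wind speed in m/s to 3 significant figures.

14.9 m/s

Coriolis parameter at 67°N:
f = 2Ω sin φ = 2 × 7.29×10⁻⁵ × sin 67° = 1.34×10⁻⁴ s⁻¹
Height gradient: |∂Z/∂n| = 60 m / 294000 m = 2.04×10⁻⁴
On a pressure surface, geostrophic balance gives V_g = (g/f)|∂Z/∂n|:
V_g = 9.81 × 2.04×10⁻⁴ / 1.34×10⁻⁴ = 14.9 m/s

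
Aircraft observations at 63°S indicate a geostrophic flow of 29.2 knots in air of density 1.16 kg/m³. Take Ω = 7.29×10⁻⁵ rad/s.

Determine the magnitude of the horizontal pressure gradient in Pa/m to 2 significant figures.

2.3×10⁻³ Pa/m

Coriolis parameter at 63°S:
f = 2Ω sin φ = 2 × 7.29×10⁻⁵ × sin 63° = 1.30×10⁻⁴ s⁻¹
Wind speed in SI: 29.2 knots = 15.0 m/s
Geostrophic balance rearranged: |∂P/∂n| = f ρ V_g
|∂P/∂n| = 1.30×10⁻⁴ × 1.16 × 15.0 = 2.26×10⁻³ Pa/m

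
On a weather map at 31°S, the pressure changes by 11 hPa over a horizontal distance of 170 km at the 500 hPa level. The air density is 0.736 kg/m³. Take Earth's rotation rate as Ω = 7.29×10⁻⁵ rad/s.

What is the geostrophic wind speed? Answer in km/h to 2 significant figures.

Coriolis parameter at 31°S:
f = 2Ω sin φ = 2 × 7.29×10⁻⁵ × sin 31° = 7.51×10⁻⁵ s⁻¹
Pressure gradient: |∂P/∂n| = 1100 Pa / 170000 m = 6.47×10⁻³ Pa/m
Geostrophic balance (pressure-gradient force = Coriolis force):
V_g = (1/(fρ)) |∂P/∂n| = 6.47×10⁻³ / (7.51×10⁻⁵ × 0.736) = 117 m/s
Converting: 117 m/s × 3.6 = 420 km/h

420 km/h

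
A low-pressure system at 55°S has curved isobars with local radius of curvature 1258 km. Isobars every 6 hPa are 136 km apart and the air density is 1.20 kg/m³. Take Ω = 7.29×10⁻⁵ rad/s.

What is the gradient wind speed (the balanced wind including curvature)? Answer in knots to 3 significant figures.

50.9 knots

Coriolis parameter at 55°S:
f = 2Ω sin φ = 2 × 7.29×10⁻⁵ × sin 55° = 1.19×10⁻⁴ s⁻¹
Pressure gradient: |∂P/∂n| = 600 Pa / 136000 m = 4.41×10⁻³ Pa/m
Geostrophic speed: V_g = |∂P/∂n|/(fρ) = 4.41×10⁻³/(1.19×10⁻⁴ × 1.20) = 30.8 m/s
Around a low, centrifugal force acts outward with Coriolis, so pressure-gradient force balances both:
(1/ρ)|∂P/∂n| = fV + V²/R  →  V² + fR·V − fR·V_g = 0
With fR = 1.19×10⁻⁴ × 1258×10³ m = 150 m/s:
V = [−fR + √((fR)² + 4 fR V_g)]/2 = [−150 + √(150² + 4×150×30.8)]/2 = 26.2 m/s
Subgeostrophic (V < V_g = 30.8 m/s), as expected around a low.
Converting: 26.2 m/s × 1.944 = 50.9 knots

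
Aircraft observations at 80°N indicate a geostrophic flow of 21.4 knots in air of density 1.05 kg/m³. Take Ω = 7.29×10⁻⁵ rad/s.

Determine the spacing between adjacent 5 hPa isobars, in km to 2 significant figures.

300 km

Coriolis parameter at 80°N:
f = 2Ω sin φ = 2 × 7.29×10⁻⁵ × sin 80° = 1.44×10⁻⁴ s⁻¹
Wind speed in SI: 21.4 knots = 11.0 m/s
Geostrophic balance rearranged: |∂P/∂n| = f ρ V_g
|∂P/∂n| = 1.44×10⁻⁴ × 1.05 × 11.0 = 1.66×10⁻³ Pa/m
Isobar spacing: Δn = ΔP/|∂P/∂n| = 500 Pa / 1.66×10⁻³ Pa/m = 301245 m ≈ 300 km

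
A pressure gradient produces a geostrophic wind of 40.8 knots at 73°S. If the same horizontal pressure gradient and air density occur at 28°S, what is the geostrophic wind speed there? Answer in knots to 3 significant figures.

83.1 knots

With the same pressure gradient and density, V_g ∝ 1/f ∝ 1/sin φ.
V₂ = V₁ · sin φ₁ / sin φ₂ = 40.8 × sin 73° / sin 28°
V₂ = 40.8 × 0.9563/0.4695 = 83.1 knots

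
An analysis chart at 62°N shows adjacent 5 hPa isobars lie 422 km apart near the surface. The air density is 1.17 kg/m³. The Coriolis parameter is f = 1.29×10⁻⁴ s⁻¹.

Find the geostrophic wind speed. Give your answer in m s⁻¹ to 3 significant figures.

7.85 m s⁻¹

Pressure gradient: |∂P/∂n| = 500 Pa / 422000 m = 1.18×10⁻³ Pa/m
Geostrophic balance (pressure-gradient force = Coriolis force):
V_g = (1/(fρ)) |∂P/∂n| = 1.18×10⁻³ / (1.29×10⁻⁴ × 1.17) = 7.85 m/s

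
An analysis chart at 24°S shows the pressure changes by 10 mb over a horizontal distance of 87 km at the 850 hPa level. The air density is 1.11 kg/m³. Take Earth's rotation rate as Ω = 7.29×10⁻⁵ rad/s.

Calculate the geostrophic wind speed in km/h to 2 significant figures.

630 km/h

Coriolis parameter at 24°S:
f = 2Ω sin φ = 2 × 7.29×10⁻⁵ × sin 24° = 5.93×10⁻⁵ s⁻¹
Pressure gradient: |∂P/∂n| = 1000 Pa / 87000 m = 1.15×10⁻² Pa/m
Geostrophic balance (pressure-gradient force = Coriolis force):
V_g = (1/(fρ)) |∂P/∂n| = 1.15×10⁻² / (5.93×10⁻⁵ × 1.11) = 175 m/s
Converting: 175 m/s × 3.6 = 630 km/h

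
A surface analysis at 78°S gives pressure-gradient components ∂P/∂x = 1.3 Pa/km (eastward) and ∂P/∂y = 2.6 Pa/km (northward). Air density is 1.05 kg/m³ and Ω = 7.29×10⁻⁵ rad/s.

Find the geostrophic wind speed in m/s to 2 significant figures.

Coriolis parameter at 78°S:
f = 2Ω sin φ = 2 × 7.29×10⁻⁵ × sin 78° = 1.43×10⁻⁴ s⁻¹
In the Southern Hemisphere f is negative: f = −1.43×10⁻⁴ s⁻¹.
Component geostrophic relations (x east, y north):
u_g = −(1/(fρ)) ∂P/∂y,  v_g = (1/(fρ)) ∂P/∂x
u_g = −(2.6×10⁻³)/(−1.43×10⁻⁴ × 1.05) = 17.4 m/s;  v_g = (1.3×10⁻³)/(−1.43×10⁻⁴ × 1.05) = −8.68 m/s
|V_g| = √(u_g² + v_g²) = 19.4 m/s

19 m/s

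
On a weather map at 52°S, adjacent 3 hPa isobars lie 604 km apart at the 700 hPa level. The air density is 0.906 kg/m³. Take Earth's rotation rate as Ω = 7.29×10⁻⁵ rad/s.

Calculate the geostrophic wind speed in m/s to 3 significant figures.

4.77 m/s

Coriolis parameter at 52°S:
f = 2Ω sin φ = 2 × 7.29×10⁻⁵ × sin 52° = 1.15×10⁻⁴ s⁻¹
Pressure gradient: |∂P/∂n| = 300 Pa / 604000 m = 4.97×10⁻⁴ Pa/m
Geostrophic balance (pressure-gradient force = Coriolis force):
V_g = (1/(fρ)) |∂P/∂n| = 4.97×10⁻⁴ / (1.15×10⁻⁴ × 0.906) = 4.77 m/s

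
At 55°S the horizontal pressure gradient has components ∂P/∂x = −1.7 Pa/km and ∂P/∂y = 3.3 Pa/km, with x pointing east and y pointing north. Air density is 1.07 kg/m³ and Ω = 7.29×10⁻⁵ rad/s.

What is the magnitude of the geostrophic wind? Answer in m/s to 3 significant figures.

29.0 m/s

Coriolis parameter at 55°S:
f = 2Ω sin φ = 2 × 7.29×10⁻⁵ × sin 55° = 1.19×10⁻⁴ s⁻¹
In the Southern Hemisphere f is negative: f = −1.19×10⁻⁴ s⁻¹.
Component geostrophic relations (x east, y north):
u_g = −(1/(fρ)) ∂P/∂y,  v_g = (1/(fρ)) ∂P/∂x
u_g = −(3.3×10⁻³)/(−1.19×10⁻⁴ × 1.07) = 25.8 m/s;  v_g = (−1.7×10⁻³)/(−1.19×10⁻⁴ × 1.07) = 13.3 m/s
|V_g| = √(u_g² + v_g²) = 29.0 m/s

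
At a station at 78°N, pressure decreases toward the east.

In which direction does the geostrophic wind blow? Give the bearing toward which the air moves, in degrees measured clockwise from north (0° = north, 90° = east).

The pressure-gradient force points toward the east (bearing 090°).
Geostrophic balance: in the Northern Hemisphere the Coriolis force deflects motion to the right, so the geostrophic wind blows 90° to the right of the pressure-gradient force (low pressure on the left).
Rotating 090° by 90° clockwise gives 180° — the wind blows toward the south.

180°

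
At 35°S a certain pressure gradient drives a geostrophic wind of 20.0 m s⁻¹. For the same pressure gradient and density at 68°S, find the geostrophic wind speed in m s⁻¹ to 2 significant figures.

With the same pressure gradient and density, V_g ∝ 1/f ∝ 1/sin φ.
V₂ = V₁ · sin φ₁ / sin φ₂ = 20.0 × sin 35° / sin 68°
V₂ = 20.0 × 0.5736/0.9272 = 12 m s⁻¹

12 m s⁻¹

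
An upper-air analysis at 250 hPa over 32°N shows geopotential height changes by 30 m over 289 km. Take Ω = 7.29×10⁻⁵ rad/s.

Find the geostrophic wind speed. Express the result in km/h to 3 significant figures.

Coriolis parameter at 32°N:
f = 2Ω sin φ = 2 × 7.29×10⁻⁵ × sin 32° = 7.73×10⁻⁵ s⁻¹
Height gradient: |∂Z/∂n| = 30 m / 289000 m = 1.04×10⁻⁴
On a pressure surface, geostrophic balance gives V_g = (g/f)|∂Z/∂n|:
V_g = 9.81 × 1.04×10⁻⁴ / 7.73×10⁻⁵ = 13.2 m/s
Converting: 13.2 m/s × 3.6 = 47.4 km/h

47.4 km/h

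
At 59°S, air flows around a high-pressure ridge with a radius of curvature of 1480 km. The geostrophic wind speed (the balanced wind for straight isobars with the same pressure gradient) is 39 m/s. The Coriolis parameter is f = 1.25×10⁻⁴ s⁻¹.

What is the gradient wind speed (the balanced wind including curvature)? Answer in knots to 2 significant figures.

110 knots

Around a high, pressure-gradient force acts outward with centrifugal, so Coriolis balances both:
fV = (1/ρ)|∂P/∂n| + V²/R  →  V² − fR·V + fR·V_g = 0
With fR = 1.25×10⁻⁴ × 1480×10³ m = 185 m/s:
V = [fR − √((fR)² − 4 fR V_g)]/2 = [185 − √(185² − 4×185×39)]/2 = 55.9 m/s
Supergeostrophic (V > V_g = 39 m/s), as expected around a high.
Converting: 55.9 m/s × 1.944 = 110 knots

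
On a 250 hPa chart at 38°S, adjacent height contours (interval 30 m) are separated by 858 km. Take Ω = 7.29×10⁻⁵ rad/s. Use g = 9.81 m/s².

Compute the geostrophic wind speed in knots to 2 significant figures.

Coriolis parameter at 38°S:
f = 2Ω sin φ = 2 × 7.29×10⁻⁵ × sin 38° = 8.98×10⁻⁵ s⁻¹
Height gradient: |∂Z/∂n| = 30 m / 858000 m = 3.50×10⁻⁵
On a pressure surface, geostrophic balance gives V_g = (g/f)|∂Z/∂n|:
V_g = 9.81 × 3.50×10⁻⁵ / 8.98×10⁻⁵ = 3.82 m/s
Converting: 3.82 m/s × 1.944 = 7.4 knots

7.4 knots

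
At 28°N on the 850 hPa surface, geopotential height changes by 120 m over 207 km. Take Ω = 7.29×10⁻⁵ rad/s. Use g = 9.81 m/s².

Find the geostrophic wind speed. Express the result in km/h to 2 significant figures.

Coriolis parameter at 28°N:
f = 2Ω sin φ = 2 × 7.29×10⁻⁵ × sin 28° = 6.84×10⁻⁵ s⁻¹
Height gradient: |∂Z/∂n| = 120 m / 207000 m = 5.80×10⁻⁴
On a pressure surface, geostrophic balance gives V_g = (g/f)|∂Z/∂n|:
V_g = 9.81 × 5.80×10⁻⁴ / 6.84×10⁻⁵ = 83.1 m/s
Converting: 83.1 m/s × 3.6 = 300 km/h

300 km/h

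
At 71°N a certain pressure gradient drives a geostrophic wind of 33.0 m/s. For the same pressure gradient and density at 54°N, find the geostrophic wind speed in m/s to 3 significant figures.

With the same pressure gradient and density, V_g ∝ 1/f ∝ 1/sin φ.
V₂ = V₁ · sin φ₁ / sin φ₂ = 33.0 × sin 71° / sin 54°
V₂ = 33.0 × 0.9455/0.8090 = 38.6 m/s

38.6 m/s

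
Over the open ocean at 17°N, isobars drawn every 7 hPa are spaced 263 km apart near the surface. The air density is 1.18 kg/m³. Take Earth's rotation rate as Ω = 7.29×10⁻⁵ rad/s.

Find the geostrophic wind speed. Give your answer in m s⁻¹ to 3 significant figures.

52.9 m s⁻¹

Coriolis parameter at 17°N:
f = 2Ω sin φ = 2 × 7.29×10⁻⁵ × sin 17° = 4.26×10⁻⁵ s⁻¹
Pressure gradient: |∂P/∂n| = 700 Pa / 263000 m = 2.66×10⁻³ Pa/m
Geostrophic balance (pressure-gradient force = Coriolis force):
V_g = (1/(fρ)) |∂P/∂n| = 2.66×10⁻³ / (4.26×10⁻⁵ × 1.18) = 52.9 m/s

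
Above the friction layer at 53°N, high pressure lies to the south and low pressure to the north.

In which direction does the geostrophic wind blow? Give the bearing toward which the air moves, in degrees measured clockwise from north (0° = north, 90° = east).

090°

The pressure-gradient force points toward the north (bearing 000°).
Geostrophic balance: in the Northern Hemisphere the Coriolis force deflects motion to the right, so the geostrophic wind blows 90° to the right of the pressure-gradient force (low pressure on the left).
Rotating 000° by 90° clockwise gives 090° — the wind blows toward the east.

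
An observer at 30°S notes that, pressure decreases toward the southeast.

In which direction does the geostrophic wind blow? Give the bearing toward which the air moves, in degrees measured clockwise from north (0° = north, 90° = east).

The pressure-gradient force points toward the southeast (bearing 135°).
Geostrophic balance: in the Southern Hemisphere the Coriolis force deflects motion to the left, so the geostrophic wind blows 90° to the left of the pressure-gradient force (low pressure on the right).
Rotating 135° by 90° counterclockwise gives 045° — the wind blows toward the northeast.

045°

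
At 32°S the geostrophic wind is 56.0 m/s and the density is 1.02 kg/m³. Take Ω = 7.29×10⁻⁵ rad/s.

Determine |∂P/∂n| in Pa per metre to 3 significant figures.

4.41×10⁻³ Pa/m

Coriolis parameter at 32°S:
f = 2Ω sin φ = 2 × 7.29×10⁻⁵ × sin 32° = 7.73×10⁻⁵ s⁻¹
Geostrophic balance rearranged: |∂P/∂n| = f ρ V_g
|∂P/∂n| = 7.73×10⁻⁵ × 1.02 × 56.0 = 4.41×10⁻³ Pa/m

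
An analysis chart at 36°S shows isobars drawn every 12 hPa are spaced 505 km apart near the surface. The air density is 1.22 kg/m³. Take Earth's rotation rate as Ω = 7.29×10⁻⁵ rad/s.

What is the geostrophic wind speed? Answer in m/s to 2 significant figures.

23 m/s

Coriolis parameter at 36°S:
f = 2Ω sin φ = 2 × 7.29×10⁻⁵ × sin 36° = 8.57×10⁻⁵ s⁻¹
Pressure gradient: |∂P/∂n| = 1200 Pa / 505000 m = 2.38×10⁻³ Pa/m
Geostrophic balance (pressure-gradient force = Coriolis force):
V_g = (1/(fρ)) |∂P/∂n| = 2.38×10⁻³ / (8.57×10⁻⁵ × 1.22) = 22.7 m/s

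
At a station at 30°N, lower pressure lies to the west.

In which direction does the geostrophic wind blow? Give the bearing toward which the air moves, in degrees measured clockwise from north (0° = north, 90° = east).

000°

The pressure-gradient force points toward the west (bearing 270°).
Geostrophic balance: in the Northern Hemisphere the Coriolis force deflects motion to the right, so the geostrophic wind blows 90° to the right of the pressure-gradient force (low pressure on the left).
Rotating 270° by 90° clockwise gives 000° — the wind blows toward the north.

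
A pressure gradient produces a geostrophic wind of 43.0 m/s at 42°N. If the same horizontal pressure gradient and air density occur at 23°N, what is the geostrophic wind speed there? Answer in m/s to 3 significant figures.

With the same pressure gradient and density, V_g ∝ 1/f ∝ 1/sin φ.
V₂ = V₁ · sin φ₁ / sin φ₂ = 43.0 × sin 42° / sin 23°
V₂ = 43.0 × 0.6691/0.3907 = 73.6 m/s

73.6 m/s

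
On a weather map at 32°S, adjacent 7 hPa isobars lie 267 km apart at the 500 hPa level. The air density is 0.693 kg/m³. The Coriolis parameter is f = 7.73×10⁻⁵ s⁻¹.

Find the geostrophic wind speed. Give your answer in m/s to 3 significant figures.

Pressure gradient: |∂P/∂n| = 700 Pa / 267000 m = 2.62×10⁻³ Pa/m
Geostrophic balance (pressure-gradient force = Coriolis force):
V_g = (1/(fρ)) |∂P/∂n| = 2.62×10⁻³ / (7.73×10⁻⁵ × 0.693) = 48.9 m/s

48.9 m/s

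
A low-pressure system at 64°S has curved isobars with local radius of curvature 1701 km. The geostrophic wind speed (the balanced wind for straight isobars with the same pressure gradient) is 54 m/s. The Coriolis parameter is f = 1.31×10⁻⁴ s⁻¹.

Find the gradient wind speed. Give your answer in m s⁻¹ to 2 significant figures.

45 m s⁻¹

Around a low, centrifugal force acts outward with Coriolis, so pressure-gradient force balances both:
(1/ρ)|∂P/∂n| = fV + V²/R  →  V² + fR·V − fR·V_g = 0
With fR = 1.31×10⁻⁴ × 1701×10³ m = 223 m/s:
V = [−fR + √((fR)² + 4 fR V_g)]/2 = [−223 + √(223² + 4×223×54)]/2 = 44.9 m/s
Subgeostrophic (V < V_g = 54 m/s), as expected around a low.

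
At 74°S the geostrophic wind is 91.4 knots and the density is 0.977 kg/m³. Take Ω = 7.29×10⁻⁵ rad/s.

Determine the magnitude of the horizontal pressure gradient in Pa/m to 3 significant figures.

Coriolis parameter at 74°S:
f = 2Ω sin φ = 2 × 7.29×10⁻⁵ × sin 74° = 1.40×10⁻⁴ s⁻¹
Wind speed in SI: 91.4 knots = 47.0 m/s
Geostrophic balance rearranged: |∂P/∂n| = f ρ V_g
|∂P/∂n| = 1.40×10⁻⁴ × 0.977 × 47.0 = 6.44×10⁻³ Pa/m

6.44×10⁻³ Pa/m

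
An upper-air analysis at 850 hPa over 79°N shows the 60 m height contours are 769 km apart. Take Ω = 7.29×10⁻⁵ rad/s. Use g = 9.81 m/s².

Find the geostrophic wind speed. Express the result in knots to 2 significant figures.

10 knots

Coriolis parameter at 79°N:
f = 2Ω sin φ = 2 × 7.29×10⁻⁵ × sin 79° = 1.43×10⁻⁴ s⁻¹
Height gradient: |∂Z/∂n| = 60 m / 769000 m = 7.80×10⁻⁵
On a pressure surface, geostrophic balance gives V_g = (g/f)|∂Z/∂n|:
V_g = 9.81 × 7.80×10⁻⁵ / 1.43×10⁻⁴ = 5.35 m/s
Converting: 5.35 m/s × 1.944 = 10 knots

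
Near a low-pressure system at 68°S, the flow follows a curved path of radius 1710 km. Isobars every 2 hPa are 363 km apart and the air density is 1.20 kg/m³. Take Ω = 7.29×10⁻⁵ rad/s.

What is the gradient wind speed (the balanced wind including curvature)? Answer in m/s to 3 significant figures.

3.35 m/s

Coriolis parameter at 68°S:
f = 2Ω sin φ = 2 × 7.29×10⁻⁵ × sin 68° = 1.35×10⁻⁴ s⁻¹
Pressure gradient: |∂P/∂n| = 200 Pa / 363000 m = 5.51×10⁻⁴ Pa/m
Geostrophic speed: V_g = |∂P/∂n|/(fρ) = 5.51×10⁻⁴/(1.35×10⁻⁴ × 1.20) = 3.40 m/s
Around a low, centrifugal force acts outward with Coriolis, so pressure-gradient force balances both:
(1/ρ)|∂P/∂n| = fV + V²/R  →  V² + fR·V − fR·V_g = 0
With fR = 1.35×10⁻⁴ × 1710×10³ m = 231 m/s:
V = [−fR + √((fR)² + 4 fR V_g)]/2 = [−231 + √(231² + 4×231×3.4)]/2 = 3.35 m/s
Subgeostrophic (V < V_g = 3.4 m/s), as expected around a low.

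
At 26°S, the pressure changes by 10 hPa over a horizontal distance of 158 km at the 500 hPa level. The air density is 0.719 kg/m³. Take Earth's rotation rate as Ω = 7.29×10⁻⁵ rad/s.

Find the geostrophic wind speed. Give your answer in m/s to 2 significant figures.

140 m/s

Coriolis parameter at 26°S:
f = 2Ω sin φ = 2 × 7.29×10⁻⁵ × sin 26° = 6.39×10⁻⁵ s⁻¹
Pressure gradient: |∂P/∂n| = 1000 Pa / 158000 m = 6.33×10⁻³ Pa/m
Geostrophic balance (pressure-gradient force = Coriolis force):
V_g = (1/(fρ)) |∂P/∂n| = 6.33×10⁻³ / (6.39×10⁻⁵ × 0.719) = 138 m/s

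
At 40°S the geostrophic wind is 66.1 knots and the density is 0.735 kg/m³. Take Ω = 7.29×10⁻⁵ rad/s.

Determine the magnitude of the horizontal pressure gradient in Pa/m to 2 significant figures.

Coriolis parameter at 40°S:
f = 2Ω sin φ = 2 × 7.29×10⁻⁵ × sin 40° = 9.37×10⁻⁵ s⁻¹
Wind speed in SI: 66.1 knots = 34.0 m/s
Geostrophic balance rearranged: |∂P/∂n| = f ρ V_g
|∂P/∂n| = 9.37×10⁻⁵ × 0.735 × 34.0 = 2.34×10⁻³ Pa/m

2.3×10⁻³ Pa/m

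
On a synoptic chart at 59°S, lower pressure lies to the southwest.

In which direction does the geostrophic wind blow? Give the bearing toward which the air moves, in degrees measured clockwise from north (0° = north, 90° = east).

The pressure-gradient force points toward the southwest (bearing 225°).
Geostrophic balance: in the Southern Hemisphere the Coriolis force deflects motion to the left, so the geostrophic wind blows 90° to the left of the pressure-gradient force (low pressure on the right).
Rotating 225° by 90° counterclockwise gives 135° — the wind blows toward the southeast.

135°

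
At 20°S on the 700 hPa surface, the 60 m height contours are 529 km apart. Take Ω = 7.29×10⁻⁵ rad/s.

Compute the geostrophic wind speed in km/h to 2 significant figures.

Coriolis parameter at 20°S:
f = 2Ω sin φ = 2 × 7.29×10⁻⁵ × sin 20° = 4.99×10⁻⁵ s⁻¹
Height gradient: |∂Z/∂n| = 60 m / 529000 m = 1.13×10⁻⁴
On a pressure surface, geostrophic balance gives V_g = (g/f)|∂Z/∂n|:
V_g = 9.81 × 1.13×10⁻⁴ / 4.99×10⁻⁵ = 22.3 m/s
Converting: 22.3 m/s × 3.6 = 80 km/h

80 km/h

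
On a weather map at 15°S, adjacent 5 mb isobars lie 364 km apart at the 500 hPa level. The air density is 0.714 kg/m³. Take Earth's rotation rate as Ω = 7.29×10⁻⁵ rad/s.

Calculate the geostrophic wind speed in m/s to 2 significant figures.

Coriolis parameter at 15°S:
f = 2Ω sin φ = 2 × 7.29×10⁻⁵ × sin 15° = 3.77×10⁻⁵ s⁻¹
Pressure gradient: |∂P/∂n| = 500 Pa / 364000 m = 1.37×10⁻³ Pa/m
Geostrophic balance (pressure-gradient force = Coriolis force):
V_g = (1/(fρ)) |∂P/∂n| = 1.37×10⁻³ / (3.77×10⁻⁵ × 0.714) = 51.0 m/s

51 m/s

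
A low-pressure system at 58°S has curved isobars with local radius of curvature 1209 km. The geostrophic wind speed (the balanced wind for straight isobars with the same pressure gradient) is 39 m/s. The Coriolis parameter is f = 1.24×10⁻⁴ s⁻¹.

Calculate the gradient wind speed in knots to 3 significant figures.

Around a low, centrifugal force acts outward with Coriolis, so pressure-gradient force balances both:
(1/ρ)|∂P/∂n| = fV + V²/R  →  V² + fR·V − fR·V_g = 0
With fR = 1.24×10⁻⁴ × 1209×10³ m = 150 m/s:
V = [−fR + √((fR)² + 4 fR V_g)]/2 = [−150 + √(150² + 4×150×39)]/2 = 32.1 m/s
Subgeostrophic (V < V_g = 39 m/s), as expected around a low.
Converting: 32.1 m/s × 1.944 = 62.4 knots

62.4 knots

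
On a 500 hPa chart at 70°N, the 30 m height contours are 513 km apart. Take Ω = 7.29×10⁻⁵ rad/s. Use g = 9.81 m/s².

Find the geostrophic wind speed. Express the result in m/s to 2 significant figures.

4.2 m/s

Coriolis parameter at 70°N:
f = 2Ω sin φ = 2 × 7.29×10⁻⁵ × sin 70° = 1.37×10⁻⁴ s⁻¹
Height gradient: |∂Z/∂n| = 30 m / 513000 m = 5.85×10⁻⁵
On a pressure surface, geostrophic balance gives V_g = (g/f)|∂Z/∂n|:
V_g = 9.81 × 5.85×10⁻⁵ / 1.37×10⁻⁴ = 4.19 m/s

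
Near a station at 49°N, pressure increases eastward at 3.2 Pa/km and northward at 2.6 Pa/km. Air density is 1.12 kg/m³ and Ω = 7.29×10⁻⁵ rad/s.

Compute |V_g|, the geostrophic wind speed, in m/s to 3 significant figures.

33.5 m/s

Coriolis parameter at 49°N:
f = 2Ω sin φ = 2 × 7.29×10⁻⁵ × sin 49° = 1.10×10⁻⁴ s⁻¹
Component geostrophic relations (x east, y north):
u_g = −(1/(fρ)) ∂P/∂y,  v_g = (1/(fρ)) ∂P/∂x
u_g = −(2.6×10⁻³)/(1.10×10⁻⁴ × 1.12) = −21.1 m/s;  v_g = (3.2×10⁻³)/(1.10×10⁻⁴ × 1.12) = 26.0 m/s
|V_g| = √(u_g² + v_g²) = 33.5 m/s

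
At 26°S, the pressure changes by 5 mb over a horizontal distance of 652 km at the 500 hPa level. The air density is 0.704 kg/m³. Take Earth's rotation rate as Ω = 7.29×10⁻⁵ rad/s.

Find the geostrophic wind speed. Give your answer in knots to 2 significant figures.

Coriolis parameter at 26°S:
f = 2Ω sin φ = 2 × 7.29×10⁻⁵ × sin 26° = 6.39×10⁻⁵ s⁻¹
Pressure gradient: |∂P/∂n| = 500 Pa / 652000 m = 7.67×10⁻⁴ Pa/m
Geostrophic balance (pressure-gradient force = Coriolis force):
V_g = (1/(fρ)) |∂P/∂n| = 7.67×10⁻⁴ / (6.39×10⁻⁵ × 0.704) = 17.0 m/s
Converting: 17.0 m/s × 1.944 = 33 knots

33 knots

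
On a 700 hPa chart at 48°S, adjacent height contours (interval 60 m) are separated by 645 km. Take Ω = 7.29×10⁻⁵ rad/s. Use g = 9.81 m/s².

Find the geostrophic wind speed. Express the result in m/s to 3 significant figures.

8.42 m/s

Coriolis parameter at 48°S:
f = 2Ω sin φ = 2 × 7.29×10⁻⁵ × sin 48° = 1.08×10⁻⁴ s⁻¹
Height gradient: |∂Z/∂n| = 60 m / 645000 m = 9.30×10⁻⁵
On a pressure surface, geostrophic balance gives V_g = (g/f)|∂Z/∂n|:
V_g = 9.81 × 9.30×10⁻⁵ / 1.08×10⁻⁴ = 8.42 m/s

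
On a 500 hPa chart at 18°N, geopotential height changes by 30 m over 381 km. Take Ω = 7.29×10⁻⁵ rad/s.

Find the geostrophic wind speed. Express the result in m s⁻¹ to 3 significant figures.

Coriolis parameter at 18°N:
f = 2Ω sin φ = 2 × 7.29×10⁻⁵ × sin 18° = 4.51×10⁻⁵ s⁻¹
Height gradient: |∂Z/∂n| = 30 m / 381000 m = 7.87×10⁻⁵
On a pressure surface, geostrophic balance gives V_g = (g/f)|∂Z/∂n|:
V_g = 9.81 × 7.87×10⁻⁵ / 4.51×10⁻⁵ = 17.1 m/s

17.1 m s⁻¹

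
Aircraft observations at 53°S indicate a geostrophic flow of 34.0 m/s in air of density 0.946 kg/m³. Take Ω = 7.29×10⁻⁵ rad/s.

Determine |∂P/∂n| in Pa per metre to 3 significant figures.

3.75×10⁻³ Pa/m

Coriolis parameter at 53°S:
f = 2Ω sin φ = 2 × 7.29×10⁻⁵ × sin 53° = 1.16×10⁻⁴ s⁻¹
Geostrophic balance rearranged: |∂P/∂n| = f ρ V_g
|∂P/∂n| = 1.16×10⁻⁴ × 0.946 × 34.0 = 3.75×10⁻³ Pa/m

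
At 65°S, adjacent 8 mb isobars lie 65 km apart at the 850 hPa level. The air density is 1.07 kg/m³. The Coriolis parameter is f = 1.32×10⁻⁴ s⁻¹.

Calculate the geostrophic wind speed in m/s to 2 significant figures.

87 m/s

Pressure gradient: |∂P/∂n| = 800 Pa / 65000 m = 1.23×10⁻² Pa/m
Geostrophic balance (pressure-gradient force = Coriolis force):
V_g = (1/(fρ)) |∂P/∂n| = 1.23×10⁻² / (1.32×10⁻⁴ × 1.07) = 87.1 m/s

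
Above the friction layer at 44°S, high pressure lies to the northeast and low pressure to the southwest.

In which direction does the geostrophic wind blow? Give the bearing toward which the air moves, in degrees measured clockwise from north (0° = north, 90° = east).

The pressure-gradient force points toward the southwest (bearing 225°).
Geostrophic balance: in the Southern Hemisphere the Coriolis force deflects motion to the left, so the geostrophic wind blows 90° to the left of the pressure-gradient force (low pressure on the right).
Rotating 225° by 90° counterclockwise gives 135° — the wind blows toward the southeast.

135°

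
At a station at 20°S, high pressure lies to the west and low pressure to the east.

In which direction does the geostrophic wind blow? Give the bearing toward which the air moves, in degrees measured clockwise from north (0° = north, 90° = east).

The pressure-gradient force points toward the east (bearing 090°).
Geostrophic balance: in the Southern Hemisphere the Coriolis force deflects motion to the left, so the geostrophic wind blows 90° to the left of the pressure-gradient force (low pressure on the right).
Rotating 090° by 90° counterclockwise gives 000° — the wind blows toward the north.

000°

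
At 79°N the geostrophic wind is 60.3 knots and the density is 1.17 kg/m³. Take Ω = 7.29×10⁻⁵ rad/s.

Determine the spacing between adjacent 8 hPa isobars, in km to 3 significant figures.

154 km

Coriolis parameter at 79°N:
f = 2Ω sin φ = 2 × 7.29×10⁻⁵ × sin 79° = 1.43×10⁻⁴ s⁻¹
Wind speed in SI: 60.3 knots = 31.0 m/s
Geostrophic balance rearranged: |∂P/∂n| = f ρ V_g
|∂P/∂n| = 1.43×10⁻⁴ × 1.17 × 31.0 = 5.19×10⁻³ Pa/m
Isobar spacing: Δn = ΔP/|∂P/∂n| = 800 Pa / 5.19×10⁻³ Pa/m = 154008 m ≈ 154 km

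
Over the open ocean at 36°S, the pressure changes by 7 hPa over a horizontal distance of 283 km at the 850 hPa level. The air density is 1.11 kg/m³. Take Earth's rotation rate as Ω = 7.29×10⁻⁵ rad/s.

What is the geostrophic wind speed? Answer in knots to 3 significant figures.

50.5 knots

Coriolis parameter at 36°S:
f = 2Ω sin φ = 2 × 7.29×10⁻⁵ × sin 36° = 8.57×10⁻⁵ s⁻¹
Pressure gradient: |∂P/∂n| = 700 Pa / 283000 m = 2.47×10⁻³ Pa/m
Geostrophic balance (pressure-gradient force = Coriolis force):
V_g = (1/(fρ)) |∂P/∂n| = 2.47×10⁻³ / (8.57×10⁻⁵ × 1.11) = 26.0 m/s
Converting: 26.0 m/s × 1.944 = 50.5 knots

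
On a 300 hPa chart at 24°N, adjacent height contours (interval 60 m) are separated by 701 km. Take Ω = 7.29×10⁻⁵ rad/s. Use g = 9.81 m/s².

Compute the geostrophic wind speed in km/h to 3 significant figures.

51.0 km/h

Coriolis parameter at 24°N:
f = 2Ω sin φ = 2 × 7.29×10⁻⁵ × sin 24° = 5.93×10⁻⁵ s⁻¹
Height gradient: |∂Z/∂n| = 60 m / 701000 m = 8.56×10⁻⁵
On a pressure surface, geostrophic balance gives V_g = (g/f)|∂Z/∂n|:
V_g = 9.81 × 8.56×10⁻⁵ / 5.93×10⁻⁵ = 14.2 m/s
Converting: 14.2 m/s × 3.6 = 51.0 km/h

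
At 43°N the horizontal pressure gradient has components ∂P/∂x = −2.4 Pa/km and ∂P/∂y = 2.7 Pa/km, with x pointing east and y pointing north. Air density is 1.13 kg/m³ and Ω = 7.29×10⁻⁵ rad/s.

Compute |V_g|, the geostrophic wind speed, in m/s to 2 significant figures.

32 m/s

Coriolis parameter at 43°N:
f = 2Ω sin φ = 2 × 7.29×10⁻⁵ × sin 43° = 9.94×10⁻⁵ s⁻¹
Component geostrophic relations (x east, y north):
u_g = −(1/(fρ)) ∂P/∂y,  v_g = (1/(fρ)) ∂P/∂x
u_g = −(2.7×10⁻³)/(9.94×10⁻⁵ × 1.13) = −24.0 m/s;  v_g = (−2.4×10⁻³)/(9.94×10⁻⁵ × 1.13) = −21.4 m/s
|V_g| = √(u_g² + v_g²) = 32.2 m/s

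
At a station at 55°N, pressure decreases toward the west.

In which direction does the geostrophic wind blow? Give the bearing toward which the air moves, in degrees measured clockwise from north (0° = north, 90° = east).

The pressure-gradient force points toward the west (bearing 270°).
Geostrophic balance: in the Northern Hemisphere the Coriolis force deflects motion to the right, so the geostrophic wind blows 90° to the right of the pressure-gradient force (low pressure on the left).
Rotating 270° by 90° clockwise gives 000° — the wind blows toward the north.

000°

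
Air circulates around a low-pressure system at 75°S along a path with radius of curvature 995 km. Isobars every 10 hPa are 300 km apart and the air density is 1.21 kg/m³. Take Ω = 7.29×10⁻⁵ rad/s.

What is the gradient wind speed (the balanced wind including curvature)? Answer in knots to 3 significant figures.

33.8 knots

Coriolis parameter at 75°S:
f = 2Ω sin φ = 2 × 7.29×10⁻⁵ × sin 75° = 1.41×10⁻⁴ s⁻¹
Pressure gradient: |∂P/∂n| = 1000 Pa / 300000 m = 3.33×10⁻³ Pa/m
Geostrophic speed: V_g = |∂P/∂n|/(fρ) = 3.33×10⁻³/(1.41×10⁻⁴ × 1.21) = 19.6 m/s
Around a low, centrifugal force acts outward with Coriolis, so pressure-gradient force balances both:
(1/ρ)|∂P/∂n| = fV + V²/R  →  V² + fR·V − fR·V_g = 0
With fR = 1.41×10⁻⁴ × 995×10³ m = 140 m/s:
V = [−fR + √((fR)² + 4 fR V_g)]/2 = [−140 + √(140² + 4×140×19.6)]/2 = 17.4 m/s
Subgeostrophic (V < V_g = 19.6 m/s), as expected around a low.
Converting: 17.4 m/s × 1.944 = 33.8 knots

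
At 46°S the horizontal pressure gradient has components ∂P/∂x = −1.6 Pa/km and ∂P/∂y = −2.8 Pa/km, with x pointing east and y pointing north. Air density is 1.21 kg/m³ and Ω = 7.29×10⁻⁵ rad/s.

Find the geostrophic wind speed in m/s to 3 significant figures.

25.4 m/s

Coriolis parameter at 46°S:
f = 2Ω sin φ = 2 × 7.29×10⁻⁵ × sin 46° = 1.05×10⁻⁴ s⁻¹
In the Southern Hemisphere f is negative: f = −1.05×10⁻⁴ s⁻¹.
Component geostrophic relations (x east, y north):
u_g = −(1/(fρ)) ∂P/∂y,  v_g = (1/(fρ)) ∂P/∂x
u_g = −(−2.8×10⁻³)/(−1.05×10⁻⁴ × 1.21) = −22.1 m/s;  v_g = (−1.6×10⁻³)/(−1.05×10⁻⁴ × 1.21) = 12.6 m/s
|V_g| = √(u_g² + v_g²) = 25.4 m/s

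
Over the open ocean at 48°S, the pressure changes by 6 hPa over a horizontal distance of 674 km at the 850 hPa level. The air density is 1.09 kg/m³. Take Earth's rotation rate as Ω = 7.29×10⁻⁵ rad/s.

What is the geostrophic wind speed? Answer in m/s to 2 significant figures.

Coriolis parameter at 48°S:
f = 2Ω sin φ = 2 × 7.29×10⁻⁵ × sin 48° = 1.08×10⁻⁴ s⁻¹
Pressure gradient: |∂P/∂n| = 600 Pa / 674000 m = 8.90×10⁻⁴ Pa/m
Geostrophic balance (pressure-gradient force = Coriolis force):
V_g = (1/(fρ)) |∂P/∂n| = 8.90×10⁻⁴ / (1.08×10⁻⁴ × 1.09) = 7.54 m/s

7.5 m/s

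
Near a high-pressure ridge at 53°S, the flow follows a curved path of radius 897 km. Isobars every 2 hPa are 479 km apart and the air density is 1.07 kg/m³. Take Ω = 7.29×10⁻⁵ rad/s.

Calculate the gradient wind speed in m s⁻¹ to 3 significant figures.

Coriolis parameter at 53°S:
f = 2Ω sin φ = 2 × 7.29×10⁻⁵ × sin 53° = 1.16×10⁻⁴ s⁻¹
Pressure gradient: |∂P/∂n| = 200 Pa / 479000 m = 4.18×10⁻⁴ Pa/m
Geostrophic speed: V_g = |∂P/∂n|/(fρ) = 4.18×10⁻⁴/(1.16×10⁻⁴ × 1.07) = 3.35 m/s
Around a high, pressure-gradient force acts outward with centrifugal, so Coriolis balances both:
fV = (1/ρ)|∂P/∂n| + V²/R  →  V² − fR·V + fR·V_g = 0
With fR = 1.16×10⁻⁴ × 897×10³ m = 104 m/s:
V = [fR − √((fR)² − 4 fR V_g)]/2 = [104 − √(104² − 4×104×3.35)]/2 = 3.47 m/s
Supergeostrophic (V > V_g = 3.35 m/s), as expected around a high.

3.47 m s⁻¹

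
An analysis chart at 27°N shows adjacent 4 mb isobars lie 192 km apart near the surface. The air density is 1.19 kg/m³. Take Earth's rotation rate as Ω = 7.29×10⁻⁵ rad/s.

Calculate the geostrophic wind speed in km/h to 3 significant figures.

95.2 km/h

Coriolis parameter at 27°N:
f = 2Ω sin φ = 2 × 7.29×10⁻⁵ × sin 27° = 6.62×10⁻⁵ s⁻¹
Pressure gradient: |∂P/∂n| = 400 Pa / 192000 m = 2.08×10⁻³ Pa/m
Geostrophic balance (pressure-gradient force = Coriolis force):
V_g = (1/(fρ)) |∂P/∂n| = 2.08×10⁻³ / (6.62×10⁻⁵ × 1.19) = 26.4 m/s
Converting: 26.4 m/s × 3.6 = 95.2 km/h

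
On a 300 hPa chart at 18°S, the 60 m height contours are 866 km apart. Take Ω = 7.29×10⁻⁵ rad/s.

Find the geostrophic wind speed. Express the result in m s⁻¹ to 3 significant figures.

Coriolis parameter at 18°S:
f = 2Ω sin φ = 2 × 7.29×10⁻⁵ × sin 18° = 4.51×10⁻⁵ s⁻¹
Height gradient: |∂Z/∂n| = 60 m / 866000 m = 6.93×10⁻⁵
On a pressure surface, geostrophic balance gives V_g = (g/f)|∂Z/∂n|:
V_g = 9.81 × 6.93×10⁻⁵ / 4.51×10⁻⁵ = 15.1 m/s

15.1 m s⁻¹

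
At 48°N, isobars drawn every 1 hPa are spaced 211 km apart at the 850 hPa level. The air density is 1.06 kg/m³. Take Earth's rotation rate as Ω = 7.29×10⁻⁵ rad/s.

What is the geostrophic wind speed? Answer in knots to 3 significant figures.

8.02 knots

Coriolis parameter at 48°N:
f = 2Ω sin φ = 2 × 7.29×10⁻⁵ × sin 48° = 1.08×10⁻⁴ s⁻¹
Pressure gradient: |∂P/∂n| = 100 Pa / 211000 m = 4.74×10⁻⁴ Pa/m
Geostrophic balance (pressure-gradient force = Coriolis force):
V_g = (1/(fρ)) |∂P/∂n| = 4.74×10⁻⁴ / (1.08×10⁻⁴ × 1.06) = 4.13 m/s
Converting: 4.13 m/s × 1.944 = 8.02 knots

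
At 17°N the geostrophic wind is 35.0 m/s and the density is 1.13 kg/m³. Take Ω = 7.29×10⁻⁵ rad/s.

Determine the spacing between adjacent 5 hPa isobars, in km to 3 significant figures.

Coriolis parameter at 17°N:
f = 2Ω sin φ = 2 × 7.29×10⁻⁵ × sin 17° = 4.26×10⁻⁵ s⁻¹
Geostrophic balance rearranged: |∂P/∂n| = f ρ V_g
|∂P/∂n| = 4.26×10⁻⁵ × 1.13 × 35.0 = 1.69×10⁻³ Pa/m
Isobar spacing: Δn = ΔP/|∂P/∂n| = 500 Pa / 1.69×10⁻³ Pa/m = 296572 m ≈ 297 km

297 km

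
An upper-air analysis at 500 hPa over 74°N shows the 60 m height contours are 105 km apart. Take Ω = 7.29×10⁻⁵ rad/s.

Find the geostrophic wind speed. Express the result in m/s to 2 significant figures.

Coriolis parameter at 74°N:
f = 2Ω sin φ = 2 × 7.29×10⁻⁵ × sin 74° = 1.40×10⁻⁴ s⁻¹
Height gradient: |∂Z/∂n| = 60 m / 105000 m = 5.71×10⁻⁴
On a pressure surface, geostrophic balance gives V_g = (g/f)|∂Z/∂n|:
V_g = 9.81 × 5.71×10⁻⁴ / 1.40×10⁻⁴ = 40.0 m/s

40 m/s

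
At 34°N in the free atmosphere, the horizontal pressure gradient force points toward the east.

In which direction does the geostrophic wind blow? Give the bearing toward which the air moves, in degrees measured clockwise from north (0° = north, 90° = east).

180°

The pressure-gradient force points toward the east (bearing 090°).
Geostrophic balance: in the Northern Hemisphere the Coriolis force deflects motion to the right, so the geostrophic wind blows 90° to the right of the pressure-gradient force (low pressure on the left).
Rotating 090° by 90° clockwise gives 180° — the wind blows toward the south.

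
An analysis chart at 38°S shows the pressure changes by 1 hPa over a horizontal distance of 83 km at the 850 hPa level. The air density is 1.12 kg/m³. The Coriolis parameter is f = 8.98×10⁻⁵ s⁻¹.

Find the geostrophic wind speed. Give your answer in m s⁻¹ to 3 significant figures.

12.0 m s⁻¹

Pressure gradient: |∂P/∂n| = 100 Pa / 83000 m = 1.20×10⁻³ Pa/m
Geostrophic balance (pressure-gradient force = Coriolis force):
V_g = (1/(fρ)) |∂P/∂n| = 1.20×10⁻³ / (8.98×10⁻⁵ × 1.12) = 12.0 m/s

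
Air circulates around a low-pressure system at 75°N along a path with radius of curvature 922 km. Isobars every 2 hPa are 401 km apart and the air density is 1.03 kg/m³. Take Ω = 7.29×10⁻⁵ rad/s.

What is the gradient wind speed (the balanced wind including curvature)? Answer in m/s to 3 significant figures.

3.35 m/s

Coriolis parameter at 75°N:
f = 2Ω sin φ = 2 × 7.29×10⁻⁵ × sin 75° = 1.41×10⁻⁴ s⁻¹
Pressure gradient: |∂P/∂n| = 200 Pa / 401000 m = 4.99×10⁻⁴ Pa/m
Geostrophic speed: V_g = |∂P/∂n|/(fρ) = 4.99×10⁻⁴/(1.41×10⁻⁴ × 1.03) = 3.44 m/s
Around a low, centrifugal force acts outward with Coriolis, so pressure-gradient force balances both:
(1/ρ)|∂P/∂n| = fV + V²/R  →  V² + fR·V − fR·V_g = 0
With fR = 1.41×10⁻⁴ × 922×10³ m = 130 m/s:
V = [−fR + √((fR)² + 4 fR V_g)]/2 = [−130 + √(130² + 4×130×3.44)]/2 = 3.35 m/s
Subgeostrophic (V < V_g = 3.44 m/s), as expected around a low.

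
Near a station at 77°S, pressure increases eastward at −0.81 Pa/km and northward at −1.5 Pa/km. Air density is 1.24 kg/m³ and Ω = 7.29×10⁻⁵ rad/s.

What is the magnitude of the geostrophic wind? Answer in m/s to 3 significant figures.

Coriolis parameter at 77°S:
f = 2Ω sin φ = 2 × 7.29×10⁻⁵ × sin 77° = 1.42×10⁻⁴ s⁻¹
In the Southern Hemisphere f is negative: f = −1.42×10⁻⁴ s⁻¹.
Component geostrophic relations (x east, y north):
u_g = −(1/(fρ)) ∂P/∂y,  v_g = (1/(fρ)) ∂P/∂x
u_g = −(−1.5×10⁻³)/(−1.42×10⁻⁴ × 1.24) = −8.52 m/s;  v_g = (−0.81×10⁻³)/(−1.42×10⁻⁴ × 1.24) = 4.60 m/s
|V_g| = √(u_g² + v_g²) = 9.68 m/s

9.68 m/s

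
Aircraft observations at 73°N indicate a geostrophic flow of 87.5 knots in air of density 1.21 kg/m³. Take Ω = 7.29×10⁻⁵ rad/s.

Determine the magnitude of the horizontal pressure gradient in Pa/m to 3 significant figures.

7.59×10⁻³ Pa/m

Coriolis parameter at 73°N:
f = 2Ω sin φ = 2 × 7.29×10⁻⁵ × sin 73° = 1.39×10⁻⁴ s⁻¹
Wind speed in SI: 87.5 knots = 45.0 m/s
Geostrophic balance rearranged: |∂P/∂n| = f ρ V_g
|∂P/∂n| = 1.39×10⁻⁴ × 1.21 × 45.0 = 7.59×10⁻³ Pa/m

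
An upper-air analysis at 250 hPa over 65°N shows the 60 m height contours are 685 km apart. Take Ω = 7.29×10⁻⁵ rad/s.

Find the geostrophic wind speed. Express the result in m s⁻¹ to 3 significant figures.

6.50 m s⁻¹

Coriolis parameter at 65°N:
f = 2Ω sin φ = 2 × 7.29×10⁻⁵ × sin 65° = 1.32×10⁻⁴ s⁻¹
Height gradient: |∂Z/∂n| = 60 m / 685000 m = 8.76×10⁻⁵
On a pressure surface, geostrophic balance gives V_g = (g/f)|∂Z/∂n|:
V_g = 9.81 × 8.76×10⁻⁵ / 1.32×10⁻⁴ = 6.50 m/s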